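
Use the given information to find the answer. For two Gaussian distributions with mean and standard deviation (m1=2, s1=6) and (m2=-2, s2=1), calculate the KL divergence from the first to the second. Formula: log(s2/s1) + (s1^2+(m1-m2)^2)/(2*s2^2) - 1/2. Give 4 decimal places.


KL divergence between normal distributions:
KL = log(s2/s1) + (s1^2 + (m1-m2)^2)/(2*s2^2) - 1/2.
log(1/6) = -1.791759.
(6^2 + (2--2)^2)/(2*1^2) = (36 + 16)/2 = 26.0.
KL = -1.791759 + 26.0 - 0.5 = 23.7082

23.7082


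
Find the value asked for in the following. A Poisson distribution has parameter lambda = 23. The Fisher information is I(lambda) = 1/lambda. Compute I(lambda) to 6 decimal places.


Fisher information for Poisson: I(lambda) = 1/lambda.
lambda = 23.
I(lambda) = 1/23 = 0.043478

0.043478


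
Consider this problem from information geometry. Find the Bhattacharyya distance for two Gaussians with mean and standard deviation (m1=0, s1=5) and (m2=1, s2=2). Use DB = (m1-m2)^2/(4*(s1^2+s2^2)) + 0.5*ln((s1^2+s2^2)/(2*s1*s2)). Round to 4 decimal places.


Bhattacharyya distance between two Gaussians:
DB = (m1-m2)^2/(4*(s1^2+s2^2)) + (1/2)*ln((s1^2+s2^2)/(2*s1*s2)).
(m1-m2)^2 = (-1)^2 = 1.
s1^2+s2^2 = 25 + 4 = 29.
term1 = 1/116 = 0.008621.
term2 = 0.5*ln(29/20.0) = 0.185782.
DB = 0.008621 + 0.185782 = 0.1944

0.1944


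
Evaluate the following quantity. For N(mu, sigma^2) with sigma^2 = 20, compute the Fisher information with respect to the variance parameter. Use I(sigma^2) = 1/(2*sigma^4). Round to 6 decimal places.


Fisher information for variance: I(sigma^2) = 1/(2*sigma^4).
sigma^2 = 20, so sigma^4 = 400.
I = 1/(2*400) = 1/800 = 0.001250

0.001250


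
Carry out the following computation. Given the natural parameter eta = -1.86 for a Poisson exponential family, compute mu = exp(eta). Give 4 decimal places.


Expectation parameter for Poisson exponential family:
mu = exp(eta).
eta = -1.86.
mu = exp(-1.86) = 0.1557

0.1557


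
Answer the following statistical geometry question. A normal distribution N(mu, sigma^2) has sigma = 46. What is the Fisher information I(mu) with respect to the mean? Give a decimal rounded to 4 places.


The Fisher information for the mean of a normal distribution is I(mu) = 1/sigma^2.
sigma = 46, so sigma^2 = 2116.
I(mu) = 1/2116 = 0.0005

0.0005


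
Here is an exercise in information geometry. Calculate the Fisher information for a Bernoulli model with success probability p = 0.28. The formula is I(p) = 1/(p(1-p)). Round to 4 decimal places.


For Bernoulli(p), Fisher information is I(p) = 1/(p*(1-p)).
p = 0.28, 1-p = 0.72.
p*(1-p) = 0.2016.
I(p) = 1/0.2016 = 4.9603

4.9603


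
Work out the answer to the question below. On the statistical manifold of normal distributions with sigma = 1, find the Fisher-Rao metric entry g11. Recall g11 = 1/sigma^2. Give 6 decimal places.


For the 2-parameter normal family, the Fisher metric has:
  g11 = 1/sigma^2, g22 = 2/sigma^2.
sigma = 1, sigma^2 = 1.
g11 = 1.000000

1.000000


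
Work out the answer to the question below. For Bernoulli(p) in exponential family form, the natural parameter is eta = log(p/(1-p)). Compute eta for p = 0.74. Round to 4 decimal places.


Natural parameter for Bernoulli: eta = log(p/(1-p)).
p = 0.74, 1-p = 0.26.
p/(1-p) = 2.846154.
eta = log(2.846154) = 1.0460

1.0460


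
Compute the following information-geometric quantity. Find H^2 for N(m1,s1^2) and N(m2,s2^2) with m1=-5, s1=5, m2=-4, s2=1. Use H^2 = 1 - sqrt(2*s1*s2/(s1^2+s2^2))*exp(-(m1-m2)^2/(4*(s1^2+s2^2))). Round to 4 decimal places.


Squared Hellinger distance for Gaussians:
H^2 = 1 - sqrt(2*s1*s2/(s1^2+s2^2)) * exp(-(m1-m2)^2/(4*(s1^2+s2^2))).
s1^2 = 25, s2^2 = 1, s1^2+s2^2 = 26.
sqrt(2*5*1/(26)) = 0.620174.
(m1-m2)^2 = (-1)^2 = 1.
exp(-1/(4*26)) = exp(-0.009615) = 0.990431.
H^2 = 1 - 0.620174*0.990431 = 0.3858

0.3858


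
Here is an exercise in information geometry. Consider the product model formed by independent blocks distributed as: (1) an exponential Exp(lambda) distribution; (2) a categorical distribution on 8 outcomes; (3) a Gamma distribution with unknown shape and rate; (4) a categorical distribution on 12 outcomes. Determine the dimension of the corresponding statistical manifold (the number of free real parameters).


The dimension of a statistical manifold equals the number of free
(independent) real parameters of the model. For a product of independent
blocks the parameter counts add.
- exponential (lambda): 1.
- categorical on 8 outcomes (probabilities sum to 1): 8-1 = 7.
- Gamma (shape, rate): 2.
- categorical on 12 outcomes (probabilities sum to 1): 12-1 = 11.
Total = 1 + 7 + 2 + 11 = 21.
Dimension = 21

21


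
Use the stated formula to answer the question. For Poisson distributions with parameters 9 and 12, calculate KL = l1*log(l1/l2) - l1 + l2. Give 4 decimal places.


KL divergence for Poisson:
KL = l1*log(l1/l2) - l1 + l2.
l1 = 9, l2 = 12.
log(9/12) = -0.287682.
l1*log(l1/l2) = 9 * -0.287682 = -2.589139.
KL = -2.589139 - 9 + 12 = 0.4109

0.4109


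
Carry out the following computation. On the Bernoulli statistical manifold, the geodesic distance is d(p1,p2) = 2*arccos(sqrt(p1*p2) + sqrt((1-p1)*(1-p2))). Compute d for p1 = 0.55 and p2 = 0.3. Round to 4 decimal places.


Geodesic distance on Bernoulli manifold:
d(p1,p2) = 2*arccos(sqrt(p1*p2) + sqrt((1-p1)*(1-p2))).
sqrt(p1*p2) = sqrt(0.55*0.3) = 0.406202.
sqrt((1-p1)*(1-p2)) = sqrt(0.45*0.7) = 0.561249.
arg = 0.406202 + 0.561249 = 0.967451.
d = 2*arccos(0.967451) = 0.5117

0.5117


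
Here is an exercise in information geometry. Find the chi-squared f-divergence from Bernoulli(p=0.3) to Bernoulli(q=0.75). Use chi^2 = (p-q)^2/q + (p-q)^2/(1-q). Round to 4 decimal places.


Chi-squared divergence between Bernoulli distributions:
chi^2 = (p-q)^2/q + (p-q)^2/(1-q).
p = 0.3, q = 0.75, p-q = -0.45.
(p-q)^2 = 0.2025.
term1 = 0.2025/0.75 = 0.27.
term2 = 0.2025/0.25 = 0.81.
chi^2 = 0.27 + 0.81 = 1.0800

1.0800


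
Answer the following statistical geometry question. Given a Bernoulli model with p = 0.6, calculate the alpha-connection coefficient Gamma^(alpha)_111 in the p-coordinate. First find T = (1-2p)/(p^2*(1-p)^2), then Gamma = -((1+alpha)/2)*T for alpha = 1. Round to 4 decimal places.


Skewness (Amari-Chentsov) tensor: T = (1-2p)/(p^2*(1-p)^2).
p = 0.6, 1-2p = -0.2, p^2 = 0.36, (1-p)^2 = 0.16.
T = -0.2/(0.36 * 0.16) = -3.472222.
In the p-coordinate, Gamma^(alpha) = Gamma^(0) - (alpha/2)*T with Gamma^(0) = (1/2)*g'(p) = -T/2,
so Gamma^(alpha) = -((1+alpha)/2)*T.
alpha = 1, -(1+alpha)/2 = -1.0.
Gamma = -1.0 * -3.472222 = 3.4722

3.4722


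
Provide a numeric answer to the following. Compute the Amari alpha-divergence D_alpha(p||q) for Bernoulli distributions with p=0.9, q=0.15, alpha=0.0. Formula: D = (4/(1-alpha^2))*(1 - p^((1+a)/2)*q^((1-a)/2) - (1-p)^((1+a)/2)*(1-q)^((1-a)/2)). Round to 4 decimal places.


Amari alpha-divergence:
D = (4/(1-alpha^2))*(1 - p^((1+a)/2)*q^((1-a)/2) - (1-p)^((1+a)/2)*(1-q)^((1-a)/2)).
alpha = 0.0, p = 0.9, q = 0.15.
e1 = (1+alpha)/2 = 0.5, e2 = (1-alpha)/2 = 0.5.
t1 = p^e1 * q^e2 = 0.9^0.5 * 0.15^0.5 = 0.367423.
t2 = (1-p)^e1 * (1-q)^e2 = 0.1^0.5 * 0.85^0.5 = 0.291548.
4/(1-alpha^2) = 4.0.
D = 4.0*(1 - 0.367423 - 0.291548) = 1.3641

1.3641


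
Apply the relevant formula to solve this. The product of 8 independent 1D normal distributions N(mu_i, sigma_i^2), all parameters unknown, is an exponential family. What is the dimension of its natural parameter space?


Exponential family dimension calculation:
Each univariate normal has two natural parameters (mu/sigma^2 and -1/(2 sigma^2)).
With 8 independent components, dim = 2 * 8 = 16.

16


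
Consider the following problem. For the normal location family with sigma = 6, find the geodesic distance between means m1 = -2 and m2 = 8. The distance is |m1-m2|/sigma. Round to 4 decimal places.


On the fixed-variance normal subfamily, geodesic distance = |m1-m2|/sigma.
|-2 - 8| = 10.
sigma = 6.
d = 10/6 = 1.6667

1.6667


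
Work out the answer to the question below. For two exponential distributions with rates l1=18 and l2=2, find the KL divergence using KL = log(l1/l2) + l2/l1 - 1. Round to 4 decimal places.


KL divergence for exponential family:
KL = log(l1/l2) + l2/l1 - 1.
log(18/2) = 2.197225.
2/18 = 0.111111.
KL = 2.197225 + 0.111111 - 1 = 1.3083

1.3083


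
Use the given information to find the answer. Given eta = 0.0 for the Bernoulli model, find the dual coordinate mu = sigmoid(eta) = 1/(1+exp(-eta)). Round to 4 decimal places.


Dual coordinate (expectation parameter) for Bernoulli:
mu = 1/(1+exp(-eta)).
eta = 0.0.
exp(-eta) = exp(-0.0) = 1.0.
mu = 1/(1+1.0) = 0.5000

0.5000


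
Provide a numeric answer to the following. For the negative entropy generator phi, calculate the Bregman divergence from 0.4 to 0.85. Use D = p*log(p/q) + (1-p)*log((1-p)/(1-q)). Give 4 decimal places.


Bregman divergence with negative entropy generator:
D = p*log(p/q) + (1-p)*log((1-p)/(1-q)).
p = 0.4, q = 0.85.
p*log(p/q) = 0.4*log(0.4/0.85) = -0.301509.
(1-p)*log((1-p)/(1-q)) = 0.6*log(0.6/0.15) = 0.831777.
D = -0.301509 + 0.831777 = 0.5303

0.5303


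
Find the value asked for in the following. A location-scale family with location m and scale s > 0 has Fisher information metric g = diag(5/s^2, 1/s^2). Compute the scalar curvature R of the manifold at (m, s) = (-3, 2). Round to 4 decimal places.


The metric has the form g = (A dm^2 + B ds^2)/s^2 with A = 5, B = 1.
Substitute u = sqrt(A/B)*m: g = B*(du^2 + ds^2)/s^2, i.e. B times the
Poincare upper half-plane metric, which has constant Gaussian curvature -1.
Scaling a 2D metric by a constant c divides the Gaussian curvature by c,
so K = -1/B = -1/(1) = -1.0000 everywhere (the point (m, s) = (-3, 2) is irrelevant:
the curvature is constant).
Scalar curvature in dimension 2: R = 2K = -2/(1) = -2.0000.

-2.0000


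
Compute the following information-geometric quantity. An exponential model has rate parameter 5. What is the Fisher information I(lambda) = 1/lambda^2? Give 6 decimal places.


Fisher information for exponential: I(lambda) = 1/lambda^2.
lambda = 5, lambda^2 = 25.
I = 1/25 = 0.040000

0.040000


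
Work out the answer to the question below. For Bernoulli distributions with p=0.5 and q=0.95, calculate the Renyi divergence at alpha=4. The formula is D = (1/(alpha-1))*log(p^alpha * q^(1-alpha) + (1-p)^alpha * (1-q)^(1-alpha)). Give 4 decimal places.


Renyi divergence of order alpha between Bernoulli distributions:
D = (1/(alpha-1))*log(p^alpha * q^(1-alpha) + (1-p)^alpha * (1-q)^(1-alpha)).
alpha = 4, p = 0.5, q = 0.95.
p^alpha * q^(1-alpha) = 0.5^4 * 0.95^-3 = 0.072897.
(1-p)^alpha * (1-q)^(1-alpha) = 0.5^4 * 0.05^-3 = 500.0.
sum = 0.072897 + 500.0 = 500.072897.
D = (1/3)*log(500.072897) = 2.0716

2.0716


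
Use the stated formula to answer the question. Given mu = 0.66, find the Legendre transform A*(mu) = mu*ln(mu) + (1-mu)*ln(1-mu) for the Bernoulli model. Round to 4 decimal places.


Legendre transform for Bernoulli:
A*(mu) = mu*log(mu) + (1-mu)*log(1-mu).
mu = 0.66, 1-mu = 0.34.
mu*log(mu) = 0.66*log(0.66) = -0.27424.
(1-mu)*log(1-mu) = 0.34*log(0.34) = -0.366795.
A* = -0.27424 + -0.366795 = -0.6410

-0.6410


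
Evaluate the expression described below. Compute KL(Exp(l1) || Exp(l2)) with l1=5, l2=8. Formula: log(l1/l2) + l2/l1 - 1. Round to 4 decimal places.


KL divergence for exponential family:
KL = log(l1/l2) + l2/l1 - 1.
log(5/8) = -0.470004.
8/5 = 1.6.
KL = -0.470004 + 1.6 - 1 = 0.1300

0.1300


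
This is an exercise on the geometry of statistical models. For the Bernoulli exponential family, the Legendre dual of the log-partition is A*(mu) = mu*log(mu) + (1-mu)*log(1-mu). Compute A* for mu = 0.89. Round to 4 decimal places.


Legendre transform for Bernoulli:
A*(mu) = mu*log(mu) + (1-mu)*log(1-mu).
mu = 0.89, 1-mu = 0.11.
mu*log(mu) = 0.89*log(0.89) = -0.103715.
(1-mu)*log(1-mu) = 0.11*log(0.11) = -0.2428.
A* = -0.103715 + -0.2428 = -0.3465

-0.3465


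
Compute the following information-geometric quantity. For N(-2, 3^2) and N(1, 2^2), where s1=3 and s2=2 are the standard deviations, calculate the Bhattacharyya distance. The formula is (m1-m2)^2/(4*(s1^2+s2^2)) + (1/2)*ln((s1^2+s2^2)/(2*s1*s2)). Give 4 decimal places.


Bhattacharyya distance between two Gaussians:
DB = (m1-m2)^2/(4*(s1^2+s2^2)) + (1/2)*ln((s1^2+s2^2)/(2*s1*s2)).
(m1-m2)^2 = (-3)^2 = 9.
s1^2+s2^2 = 9 + 4 = 13.
term1 = 9/52 = 0.173077.
term2 = 0.5*ln(13/12.0) = 0.040021.
DB = 0.173077 + 0.040021 = 0.2131

0.2131


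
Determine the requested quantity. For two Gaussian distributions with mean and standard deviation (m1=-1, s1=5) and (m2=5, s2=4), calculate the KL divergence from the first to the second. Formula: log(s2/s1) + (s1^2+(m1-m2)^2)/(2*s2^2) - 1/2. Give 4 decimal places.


KL divergence between normal distributions:
KL = log(s2/s1) + (s1^2 + (m1-m2)^2)/(2*s2^2) - 1/2.
log(4/5) = -0.223144.
(5^2 + (-1-5)^2)/(2*4^2) = (25 + 36)/32 = 1.90625.
KL = -0.223144 + 1.90625 - 0.5 = 1.1831

1.1831


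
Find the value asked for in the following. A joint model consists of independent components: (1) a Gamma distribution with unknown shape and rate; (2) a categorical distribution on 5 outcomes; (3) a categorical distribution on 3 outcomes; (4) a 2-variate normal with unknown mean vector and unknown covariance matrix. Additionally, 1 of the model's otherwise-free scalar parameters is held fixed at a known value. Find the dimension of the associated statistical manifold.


The dimension of a statistical manifold equals the number of free
(independent) real parameters of the model. For a product of independent
blocks the parameter counts add.
- Gamma (shape, rate): 2.
- categorical on 5 outcomes (probabilities sum to 1): 5-1 = 4.
- categorical on 3 outcomes (probabilities sum to 1): 3-1 = 2.
- 2-variate normal: 2 (mean) + 2*3/2 = 3 (symmetric covariance) = 5.
Total = 2 + 4 + 2 + 5 = 13.
1 parameter(s) fixed at known values: 13 - 1 = 12.
Dimension = 12

12


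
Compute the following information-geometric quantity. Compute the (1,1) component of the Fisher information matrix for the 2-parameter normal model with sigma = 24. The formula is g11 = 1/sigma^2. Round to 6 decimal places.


For the 2-parameter normal family, the Fisher metric has:
  g11 = 1/sigma^2, g22 = 2/sigma^2.
sigma = 24, sigma^2 = 576.
g11 = 0.001736

0.001736


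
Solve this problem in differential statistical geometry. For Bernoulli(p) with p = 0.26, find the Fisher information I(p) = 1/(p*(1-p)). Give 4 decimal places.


For Bernoulli(p), Fisher information is I(p) = 1/(p*(1-p)).
p = 0.26, 1-p = 0.74.
p*(1-p) = 0.1924.
I(p) = 1/0.1924 = 5.1975

5.1975


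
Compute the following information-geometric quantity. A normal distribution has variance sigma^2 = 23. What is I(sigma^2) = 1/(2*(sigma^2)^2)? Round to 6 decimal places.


Fisher information for variance: I(sigma^2) = 1/(2*sigma^4).
sigma^2 = 23, so sigma^4 = 529.
I = 1/(2*529) = 1/1058 = 0.000945

0.000945


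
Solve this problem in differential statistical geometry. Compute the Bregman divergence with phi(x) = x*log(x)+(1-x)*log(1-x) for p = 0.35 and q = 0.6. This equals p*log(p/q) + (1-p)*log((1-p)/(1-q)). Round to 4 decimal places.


Bregman divergence with negative entropy generator:
D = p*log(p/q) + (1-p)*log((1-p)/(1-q)).
p = 0.35, q = 0.6.
p*log(p/q) = 0.35*log(0.35/0.6) = -0.188649.
(1-p)*log((1-p)/(1-q)) = 0.65*log(0.65/0.4) = 0.31558.
D = -0.188649 + 0.31558 = 0.1269

0.1269


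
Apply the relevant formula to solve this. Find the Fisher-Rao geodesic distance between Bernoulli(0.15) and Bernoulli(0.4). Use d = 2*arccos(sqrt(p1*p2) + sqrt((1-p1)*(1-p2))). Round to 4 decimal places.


Geodesic distance on Bernoulli manifold:
d(p1,p2) = 2*arccos(sqrt(p1*p2) + sqrt((1-p1)*(1-p2))).
sqrt(p1*p2) = sqrt(0.15*0.4) = 0.244949.
sqrt((1-p1)*(1-p2)) = sqrt(0.85*0.6) = 0.714143.
arg = 0.244949 + 0.714143 = 0.959092.
d = 2*arccos(0.959092) = 0.5740

0.5740


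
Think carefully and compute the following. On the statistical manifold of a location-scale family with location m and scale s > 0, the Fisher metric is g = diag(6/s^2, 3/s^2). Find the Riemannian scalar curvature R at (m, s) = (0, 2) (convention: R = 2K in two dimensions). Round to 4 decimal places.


The metric has the form g = (A dm^2 + B ds^2)/s^2 with A = 6, B = 3.
Substitute u = sqrt(A/B)*m: g = B*(du^2 + ds^2)/s^2, i.e. B times the
Poincare upper half-plane metric, which has constant Gaussian curvature -1.
Scaling a 2D metric by a constant c divides the Gaussian curvature by c,
so K = -1/B = -1/(3) = -0.3333 everywhere (the point (m, s) = (0, 2) is irrelevant:
the curvature is constant).
Scalar curvature in dimension 2: R = 2K = -2/(3) = -0.6667.

-0.6667


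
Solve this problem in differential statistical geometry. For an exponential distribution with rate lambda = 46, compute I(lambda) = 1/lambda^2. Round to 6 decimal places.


Fisher information for exponential: I(lambda) = 1/lambda^2.
lambda = 46, lambda^2 = 2116.
I = 1/2116 = 0.000473

0.000473


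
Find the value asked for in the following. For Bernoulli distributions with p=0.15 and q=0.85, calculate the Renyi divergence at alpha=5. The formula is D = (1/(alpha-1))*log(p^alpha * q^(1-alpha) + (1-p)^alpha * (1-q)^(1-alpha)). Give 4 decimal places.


Renyi divergence of order alpha between Bernoulli distributions:
D = (1/(alpha-1))*log(p^alpha * q^(1-alpha) + (1-p)^alpha * (1-q)^(1-alpha)).
alpha = 5, p = 0.15, q = 0.85.
p^alpha * q^(1-alpha) = 0.15^5 * 0.85^-4 = 0.000145.
(1-p)^alpha * (1-q)^(1-alpha) = 0.85^5 * 0.15^-4 = 876.454938.
sum = 0.000145 + 876.454938 = 876.455084.
D = (1/4)*log(876.455084) = 1.6940

1.6940


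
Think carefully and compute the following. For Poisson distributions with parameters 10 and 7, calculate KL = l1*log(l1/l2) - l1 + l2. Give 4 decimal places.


KL divergence for Poisson:
KL = l1*log(l1/l2) - l1 + l2.
l1 = 10, l2 = 7.
log(10/7) = 0.356675.
l1*log(l1/l2) = 10 * 0.356675 = 3.566749.
KL = 3.566749 - 10 + 7 = 0.5667

0.5667


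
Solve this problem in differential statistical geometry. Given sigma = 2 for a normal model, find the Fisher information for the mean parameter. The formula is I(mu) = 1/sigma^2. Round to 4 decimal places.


The Fisher information for the mean of a normal distribution is I(mu) = 1/sigma^2.
sigma = 2, so sigma^2 = 4.
I(mu) = 1/4 = 0.2500

0.2500


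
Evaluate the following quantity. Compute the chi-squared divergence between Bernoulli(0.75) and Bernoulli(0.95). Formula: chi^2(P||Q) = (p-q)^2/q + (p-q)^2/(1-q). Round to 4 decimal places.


Chi-squared divergence between Bernoulli distributions:
chi^2 = (p-q)^2/q + (p-q)^2/(1-q).
p = 0.75, q = 0.95, p-q = -0.2.
(p-q)^2 = 0.04.
term1 = 0.04/0.95 = 0.042105.
term2 = 0.04/0.05 = 0.8.
chi^2 = 0.042105 + 0.8 = 0.8421

0.8421


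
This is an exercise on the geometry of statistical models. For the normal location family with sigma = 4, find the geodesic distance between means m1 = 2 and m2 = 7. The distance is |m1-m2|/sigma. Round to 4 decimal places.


On the fixed-variance normal subfamily, geodesic distance = |m1-m2|/sigma.
|2 - 7| = 5.
sigma = 4.
d = 5/4 = 1.2500

1.2500


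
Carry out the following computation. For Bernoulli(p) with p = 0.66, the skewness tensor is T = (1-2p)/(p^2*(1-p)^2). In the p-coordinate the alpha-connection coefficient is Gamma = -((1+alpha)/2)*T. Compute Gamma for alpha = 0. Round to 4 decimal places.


Skewness (Amari-Chentsov) tensor: T = (1-2p)/(p^2*(1-p)^2).
p = 0.66, 1-2p = -0.32, p^2 = 0.4356, (1-p)^2 = 0.1156.
T = -0.32/(0.4356 * 0.1156) = -6.354835.
In the p-coordinate, Gamma^(alpha) = Gamma^(0) - (alpha/2)*T with Gamma^(0) = (1/2)*g'(p) = -T/2,
so Gamma^(alpha) = -((1+alpha)/2)*T.
alpha = 0, -(1+alpha)/2 = -0.5.
Gamma = -0.5 * -6.354835 = 3.1774

3.1774


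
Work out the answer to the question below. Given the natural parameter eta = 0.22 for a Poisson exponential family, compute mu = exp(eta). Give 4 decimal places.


Expectation parameter for Poisson exponential family:
mu = exp(eta).
eta = 0.22.
mu = exp(0.22) = 1.2461

1.2461


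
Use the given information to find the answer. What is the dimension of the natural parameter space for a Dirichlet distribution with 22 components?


Exponential family dimension calculation:
Dirichlet with 22 components has 22 natural parameters.

22


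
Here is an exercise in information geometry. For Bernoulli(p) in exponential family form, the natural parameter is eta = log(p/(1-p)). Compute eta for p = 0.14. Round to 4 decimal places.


Natural parameter for Bernoulli: eta = log(p/(1-p)).
p = 0.14, 1-p = 0.86.
p/(1-p) = 0.162791.
eta = log(0.162791) = -1.8153

-1.8153


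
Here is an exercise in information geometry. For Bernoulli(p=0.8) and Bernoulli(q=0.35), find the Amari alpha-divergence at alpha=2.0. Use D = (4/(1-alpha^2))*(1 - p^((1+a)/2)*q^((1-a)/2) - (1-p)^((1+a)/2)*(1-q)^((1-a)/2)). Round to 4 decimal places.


Amari alpha-divergence:
D = (4/(1-alpha^2))*(1 - p^((1+a)/2)*q^((1-a)/2) - (1-p)^((1+a)/2)*(1-q)^((1-a)/2)).
alpha = 2.0, p = 0.8, q = 0.35.
e1 = (1+alpha)/2 = 1.5, e2 = (1-alpha)/2 = -0.5.
t1 = p^e1 * q^e2 = 0.8^1.5 * 0.35^-0.5 = 1.209486.
t2 = (1-p)^e1 * (1-q)^e2 = 0.2^1.5 * 0.65^-0.5 = 0.11094.
4/(1-alpha^2) = -1.333333.
D = -1.333333*(1 - 1.209486 - 0.11094) = 0.4272

0.4272


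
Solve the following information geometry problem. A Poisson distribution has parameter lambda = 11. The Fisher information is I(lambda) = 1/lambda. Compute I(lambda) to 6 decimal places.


Fisher information for Poisson: I(lambda) = 1/lambda.
lambda = 11.
I(lambda) = 1/11 = 0.090909

0.090909


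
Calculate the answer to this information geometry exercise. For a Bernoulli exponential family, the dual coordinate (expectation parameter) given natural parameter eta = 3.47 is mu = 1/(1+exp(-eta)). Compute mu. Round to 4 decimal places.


Dual coordinate (expectation parameter) for Bernoulli:
mu = 1/(1+exp(-eta)).
eta = 3.47.
exp(-eta) = exp(-3.47) = 0.031117.
mu = 1/(1+0.031117) = 0.9698

0.9698


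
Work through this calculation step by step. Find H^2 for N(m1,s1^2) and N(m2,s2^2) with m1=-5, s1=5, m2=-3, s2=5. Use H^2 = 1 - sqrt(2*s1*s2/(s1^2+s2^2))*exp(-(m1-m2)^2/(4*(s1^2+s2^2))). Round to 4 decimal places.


Squared Hellinger distance for Gaussians:
H^2 = 1 - sqrt(2*s1*s2/(s1^2+s2^2)) * exp(-(m1-m2)^2/(4*(s1^2+s2^2))).
s1^2 = 25, s2^2 = 25, s1^2+s2^2 = 50.
sqrt(2*5*5/(50)) = 1.0.
(m1-m2)^2 = (-2)^2 = 4.
exp(-4/(4*50)) = exp(-0.02) = 0.980199.
H^2 = 1 - 1.0*0.980199 = 0.0198

0.0198


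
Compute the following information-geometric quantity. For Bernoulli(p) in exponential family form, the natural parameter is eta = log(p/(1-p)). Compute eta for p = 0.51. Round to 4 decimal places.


Natural parameter for Bernoulli: eta = log(p/(1-p)).
p = 0.51, 1-p = 0.49.
p/(1-p) = 1.040816.
eta = log(1.040816) = 0.0400

0.0400


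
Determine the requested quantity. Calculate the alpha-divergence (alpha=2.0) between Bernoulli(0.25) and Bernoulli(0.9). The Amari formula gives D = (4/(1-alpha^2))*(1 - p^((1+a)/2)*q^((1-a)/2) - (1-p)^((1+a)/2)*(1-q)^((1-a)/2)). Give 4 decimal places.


Amari alpha-divergence:
D = (4/(1-alpha^2))*(1 - p^((1+a)/2)*q^((1-a)/2) - (1-p)^((1+a)/2)*(1-q)^((1-a)/2)).
alpha = 2.0, p = 0.25, q = 0.9.
e1 = (1+alpha)/2 = 1.5, e2 = (1-alpha)/2 = -0.5.
t1 = p^e1 * q^e2 = 0.25^1.5 * 0.9^-0.5 = 0.131762.
t2 = (1-p)^e1 * (1-q)^e2 = 0.75^1.5 * 0.1^-0.5 = 2.05396.
4/(1-alpha^2) = -1.333333.
D = -1.333333*(1 - 0.131762 - 2.05396) = 1.5810

1.5810


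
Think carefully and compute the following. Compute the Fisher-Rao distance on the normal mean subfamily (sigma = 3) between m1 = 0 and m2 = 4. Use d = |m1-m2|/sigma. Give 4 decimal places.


On the fixed-variance normal subfamily, geodesic distance = |m1-m2|/sigma.
|0 - 4| = 4.
sigma = 3.
d = 4/3 = 1.3333

1.3333


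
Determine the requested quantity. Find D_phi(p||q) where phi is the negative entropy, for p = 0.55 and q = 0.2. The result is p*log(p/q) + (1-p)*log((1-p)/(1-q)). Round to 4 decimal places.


Bregman divergence with negative entropy generator:
D = p*log(p/q) + (1-p)*log((1-p)/(1-q)).
p = 0.55, q = 0.2.
p*log(p/q) = 0.55*log(0.55/0.2) = 0.556381.
(1-p)*log((1-p)/(1-q)) = 0.45*log(0.45/0.8) = -0.258914.
D = 0.556381 + -0.258914 = 0.2975

0.2975


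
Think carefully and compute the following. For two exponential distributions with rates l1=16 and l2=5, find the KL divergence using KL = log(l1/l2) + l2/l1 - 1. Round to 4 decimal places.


KL divergence for exponential family:
KL = log(l1/l2) + l2/l1 - 1.
log(16/5) = 1.163151.
5/16 = 0.3125.
KL = 1.163151 + 0.3125 - 1 = 0.4757

0.4757


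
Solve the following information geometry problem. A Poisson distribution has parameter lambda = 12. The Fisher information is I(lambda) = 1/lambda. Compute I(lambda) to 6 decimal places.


Fisher information for Poisson: I(lambda) = 1/lambda.
lambda = 12.
I(lambda) = 1/12 = 0.083333

0.083333


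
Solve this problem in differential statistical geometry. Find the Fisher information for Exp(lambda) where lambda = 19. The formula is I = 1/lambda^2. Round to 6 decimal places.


Fisher information for exponential: I(lambda) = 1/lambda^2.
lambda = 19, lambda^2 = 361.
I = 1/361 = 0.002770

0.002770


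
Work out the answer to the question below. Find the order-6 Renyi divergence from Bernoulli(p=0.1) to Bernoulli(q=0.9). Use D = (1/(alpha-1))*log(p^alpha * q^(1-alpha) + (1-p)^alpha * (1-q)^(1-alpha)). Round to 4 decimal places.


Renyi divergence of order alpha between Bernoulli distributions:
D = (1/(alpha-1))*log(p^alpha * q^(1-alpha) + (1-p)^alpha * (1-q)^(1-alpha)).
alpha = 6, p = 0.1, q = 0.9.
p^alpha * q^(1-alpha) = 0.1^6 * 0.9^-5 = 2e-06.
(1-p)^alpha * (1-q)^(1-alpha) = 0.9^6 * 0.1^-5 = 53144.1.
sum = 2e-06 + 53144.1 = 53144.100002.
D = (1/5)*log(53144.100002) = 2.1762

2.1762


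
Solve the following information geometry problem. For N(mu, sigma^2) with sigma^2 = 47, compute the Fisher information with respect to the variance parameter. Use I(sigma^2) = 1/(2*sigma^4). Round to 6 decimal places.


Fisher information for variance: I(sigma^2) = 1/(2*sigma^4).
sigma^2 = 47, so sigma^4 = 2209.
I = 1/(2*2209) = 1/4418 = 0.000226

0.000226


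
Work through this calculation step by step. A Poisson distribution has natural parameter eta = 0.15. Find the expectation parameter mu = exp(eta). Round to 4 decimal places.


Expectation parameter for Poisson exponential family:
mu = exp(eta).
eta = 0.15.
mu = exp(0.15) = 1.1618

1.1618


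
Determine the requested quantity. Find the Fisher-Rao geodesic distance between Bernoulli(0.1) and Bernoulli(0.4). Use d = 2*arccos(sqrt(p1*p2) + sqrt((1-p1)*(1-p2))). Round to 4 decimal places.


Geodesic distance on Bernoulli manifold:
d(p1,p2) = 2*arccos(sqrt(p1*p2) + sqrt((1-p1)*(1-p2))).
sqrt(p1*p2) = sqrt(0.1*0.4) = 0.2.
sqrt((1-p1)*(1-p2)) = sqrt(0.9*0.6) = 0.734847.
arg = 0.2 + 0.734847 = 0.934847.
d = 2*arccos(0.934847) = 0.7259

0.7259


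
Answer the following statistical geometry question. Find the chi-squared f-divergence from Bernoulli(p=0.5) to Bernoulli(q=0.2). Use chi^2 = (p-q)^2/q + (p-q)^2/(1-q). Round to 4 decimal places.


Chi-squared divergence between Bernoulli distributions:
chi^2 = (p-q)^2/q + (p-q)^2/(1-q).
p = 0.5, q = 0.2, p-q = 0.3.
(p-q)^2 = 0.09.
term1 = 0.09/0.2 = 0.45.
term2 = 0.09/0.8 = 0.1125.
chi^2 = 0.45 + 0.1125 = 0.5625

0.5625


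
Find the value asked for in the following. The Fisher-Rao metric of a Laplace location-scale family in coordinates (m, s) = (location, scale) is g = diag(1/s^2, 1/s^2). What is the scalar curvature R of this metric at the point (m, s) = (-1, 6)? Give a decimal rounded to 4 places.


The metric has the form g = (A dm^2 + B ds^2)/s^2 with A = 1, B = 1.
Substitute u = sqrt(A/B)*m: g = B*(du^2 + ds^2)/s^2, i.e. B times the
Poincare upper half-plane metric, which has constant Gaussian curvature -1.
Scaling a 2D metric by a constant c divides the Gaussian curvature by c,
so K = -1/B = -1/(1) = -1.0000 everywhere (the point (m, s) = (-1, 6) is irrelevant:
the curvature is constant).
Scalar curvature in dimension 2: R = 2K = -2/(1) = -2.0000.

-2.0000


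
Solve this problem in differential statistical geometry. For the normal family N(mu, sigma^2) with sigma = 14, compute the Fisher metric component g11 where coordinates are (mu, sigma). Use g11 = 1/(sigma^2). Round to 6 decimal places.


For the 2-parameter normal family, the Fisher metric has:
  g11 = 1/sigma^2, g22 = 2/sigma^2.
sigma = 14, sigma^2 = 196.
g11 = 0.005102

0.005102


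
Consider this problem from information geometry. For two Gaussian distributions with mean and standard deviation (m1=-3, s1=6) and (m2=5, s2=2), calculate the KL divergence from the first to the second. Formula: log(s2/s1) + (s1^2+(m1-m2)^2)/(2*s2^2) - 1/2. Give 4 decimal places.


KL divergence between normal distributions:
KL = log(s2/s1) + (s1^2 + (m1-m2)^2)/(2*s2^2) - 1/2.
log(2/6) = -1.098612.
(6^2 + (-3-5)^2)/(2*2^2) = (36 + 64)/8 = 12.5.
KL = -1.098612 + 12.5 - 0.5 = 10.9014

10.9014


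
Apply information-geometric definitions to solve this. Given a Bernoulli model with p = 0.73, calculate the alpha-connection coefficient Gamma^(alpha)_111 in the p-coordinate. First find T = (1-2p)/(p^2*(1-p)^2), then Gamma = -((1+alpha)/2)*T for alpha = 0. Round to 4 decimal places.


Skewness (Amari-Chentsov) tensor: T = (1-2p)/(p^2*(1-p)^2).
p = 0.73, 1-2p = -0.46, p^2 = 0.5329, (1-p)^2 = 0.0729.
T = -0.46/(0.5329 * 0.0729) = -11.840896.
In the p-coordinate, Gamma^(alpha) = Gamma^(0) - (alpha/2)*T with Gamma^(0) = (1/2)*g'(p) = -T/2,
so Gamma^(alpha) = -((1+alpha)/2)*T.
alpha = 0, -(1+alpha)/2 = -0.5.
Gamma = -0.5 * -11.840896 = 5.9204

5.9204


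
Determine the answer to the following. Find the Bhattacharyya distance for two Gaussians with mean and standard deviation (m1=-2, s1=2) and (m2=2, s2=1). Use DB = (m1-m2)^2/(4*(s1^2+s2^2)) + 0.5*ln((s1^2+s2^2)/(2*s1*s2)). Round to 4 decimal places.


Bhattacharyya distance between two Gaussians:
DB = (m1-m2)^2/(4*(s1^2+s2^2)) + (1/2)*ln((s1^2+s2^2)/(2*s1*s2)).
(m1-m2)^2 = (-4)^2 = 16.
s1^2+s2^2 = 4 + 1 = 5.
term1 = 16/20 = 0.8.
term2 = 0.5*ln(5/4.0) = 0.111572.
DB = 0.8 + 0.111572 = 0.9116

0.9116


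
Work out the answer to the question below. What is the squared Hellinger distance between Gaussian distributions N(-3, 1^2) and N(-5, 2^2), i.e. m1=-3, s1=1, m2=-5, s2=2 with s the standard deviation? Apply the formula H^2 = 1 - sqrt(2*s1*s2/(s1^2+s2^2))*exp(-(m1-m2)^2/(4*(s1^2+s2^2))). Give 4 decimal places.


Squared Hellinger distance for Gaussians:
H^2 = 1 - sqrt(2*s1*s2/(s1^2+s2^2)) * exp(-(m1-m2)^2/(4*(s1^2+s2^2))).
s1^2 = 1, s2^2 = 4, s1^2+s2^2 = 5.
sqrt(2*1*2/(5)) = 0.894427.
(m1-m2)^2 = (2)^2 = 4.
exp(-4/(4*5)) = exp(-0.2) = 0.818731.
H^2 = 1 - 0.894427*0.818731 = 0.2677

0.2677


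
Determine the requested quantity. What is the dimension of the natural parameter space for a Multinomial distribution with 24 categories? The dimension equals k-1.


Exponential family dimension calculation:
For Multinomial with k=24 categories, dim = k-1 = 23.

23


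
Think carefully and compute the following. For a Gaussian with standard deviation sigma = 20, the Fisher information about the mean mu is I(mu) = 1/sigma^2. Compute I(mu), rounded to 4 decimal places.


The Fisher information for the mean of a normal distribution is I(mu) = 1/sigma^2.
sigma = 20, so sigma^2 = 400.
I(mu) = 1/400 = 0.0025

0.0025


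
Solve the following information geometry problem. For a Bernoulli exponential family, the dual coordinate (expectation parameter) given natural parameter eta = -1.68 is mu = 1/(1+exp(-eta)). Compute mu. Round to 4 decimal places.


Dual coordinate (expectation parameter) for Bernoulli:
mu = 1/(1+exp(-eta)).
eta = -1.68.
exp(-eta) = exp(1.68) = 5.365556.
mu = 1/(1+5.365556) = 0.1571

0.1571


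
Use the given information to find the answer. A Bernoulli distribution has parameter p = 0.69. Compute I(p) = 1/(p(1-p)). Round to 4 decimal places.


For Bernoulli(p), Fisher information is I(p) = 1/(p*(1-p)).
p = 0.69, 1-p = 0.31.
p*(1-p) = 0.2139.
I(p) = 1/0.2139 = 4.6751

4.6751


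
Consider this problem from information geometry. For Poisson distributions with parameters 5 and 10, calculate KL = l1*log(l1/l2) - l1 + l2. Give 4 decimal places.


KL divergence for Poisson:
KL = l1*log(l1/l2) - l1 + l2.
l1 = 5, l2 = 10.
log(5/10) = -0.693147.
l1*log(l1/l2) = 5 * -0.693147 = -3.465736.
KL = -3.465736 - 5 + 10 = 1.5343

1.5343


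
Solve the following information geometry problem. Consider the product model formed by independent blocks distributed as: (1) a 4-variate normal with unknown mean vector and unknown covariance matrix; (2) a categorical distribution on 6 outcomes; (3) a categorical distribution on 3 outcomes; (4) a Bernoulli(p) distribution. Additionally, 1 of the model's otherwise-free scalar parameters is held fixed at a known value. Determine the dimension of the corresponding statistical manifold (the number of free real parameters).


The dimension of a statistical manifold equals the number of free
(independent) real parameters of the model. For a product of independent
blocks the parameter counts add.
- 4-variate normal: 4 (mean) + 4*5/2 = 10 (symmetric covariance) = 14.
- categorical on 6 outcomes (probabilities sum to 1): 6-1 = 5.
- categorical on 3 outcomes (probabilities sum to 1): 3-1 = 2.
- Bernoulli (p): 1.
Total = 14 + 5 + 2 + 1 = 22.
1 parameter(s) fixed at known values: 22 - 1 = 21.
Dimension = 21

21


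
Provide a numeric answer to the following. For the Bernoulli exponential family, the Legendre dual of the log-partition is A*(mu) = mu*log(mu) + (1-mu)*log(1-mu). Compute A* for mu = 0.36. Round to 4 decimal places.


Legendre transform for Bernoulli:
A*(mu) = mu*log(mu) + (1-mu)*log(1-mu).
mu = 0.36, 1-mu = 0.64.
mu*log(mu) = 0.36*log(0.36) = -0.367794.
(1-mu)*log(1-mu) = 0.64*log(0.64) = -0.285624.
A* = -0.367794 + -0.285624 = -0.6534

-0.6534


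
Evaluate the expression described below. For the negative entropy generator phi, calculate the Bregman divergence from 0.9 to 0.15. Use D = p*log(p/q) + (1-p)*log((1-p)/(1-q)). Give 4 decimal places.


Bregman divergence with negative entropy generator:
D = p*log(p/q) + (1-p)*log((1-p)/(1-q)).
p = 0.9, q = 0.15.
p*log(p/q) = 0.9*log(0.9/0.15) = 1.612584.
(1-p)*log((1-p)/(1-q)) = 0.1*log(0.1/0.85) = -0.214007.
D = 1.612584 + -0.214007 = 1.3986

1.3986


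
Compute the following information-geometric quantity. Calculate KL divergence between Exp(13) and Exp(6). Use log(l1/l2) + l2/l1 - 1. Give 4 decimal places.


KL divergence for exponential family:
KL = log(l1/l2) + l2/l1 - 1.
log(13/6) = 0.77319.
6/13 = 0.461538.
KL = 0.77319 + 0.461538 - 1 = 0.2347

0.2347


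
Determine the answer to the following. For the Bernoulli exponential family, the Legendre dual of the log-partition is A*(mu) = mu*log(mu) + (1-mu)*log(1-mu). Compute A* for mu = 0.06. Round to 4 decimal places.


Legendre transform for Bernoulli:
A*(mu) = mu*log(mu) + (1-mu)*log(1-mu).
mu = 0.06, 1-mu = 0.94.
mu*log(mu) = 0.06*log(0.06) = -0.168805.
(1-mu)*log(1-mu) = 0.94*log(0.94) = -0.058163.
A* = -0.168805 + -0.058163 = -0.2270

-0.2270


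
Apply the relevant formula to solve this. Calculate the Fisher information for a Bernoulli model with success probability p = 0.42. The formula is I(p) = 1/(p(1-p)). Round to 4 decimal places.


For Bernoulli(p), Fisher information is I(p) = 1/(p*(1-p)).
p = 0.42, 1-p = 0.58.
p*(1-p) = 0.2436.
I(p) = 1/0.2436 = 4.1051

4.1051


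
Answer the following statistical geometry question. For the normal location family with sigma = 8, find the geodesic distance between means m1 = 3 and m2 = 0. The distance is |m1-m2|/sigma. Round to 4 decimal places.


On the fixed-variance normal subfamily, geodesic distance = |m1-m2|/sigma.
|3 - 0| = 3.
sigma = 8.
d = 3/8 = 0.3750

0.3750


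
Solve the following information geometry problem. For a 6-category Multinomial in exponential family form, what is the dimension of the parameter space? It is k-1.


Exponential family dimension calculation:
For Multinomial with k=6 categories, dim = k-1 = 5.

5


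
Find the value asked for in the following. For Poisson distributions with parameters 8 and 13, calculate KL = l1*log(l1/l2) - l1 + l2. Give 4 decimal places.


KL divergence for Poisson:
KL = l1*log(l1/l2) - l1 + l2.
l1 = 8, l2 = 13.
log(8/13) = -0.485508.
l1*log(l1/l2) = 8 * -0.485508 = -3.884063.
KL = -3.884063 - 8 + 13 = 1.1159

1.1159


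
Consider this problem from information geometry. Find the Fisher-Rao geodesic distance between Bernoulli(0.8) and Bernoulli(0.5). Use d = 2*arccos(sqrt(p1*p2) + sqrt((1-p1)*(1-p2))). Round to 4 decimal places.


Geodesic distance on Bernoulli manifold:
d(p1,p2) = 2*arccos(sqrt(p1*p2) + sqrt((1-p1)*(1-p2))).
sqrt(p1*p2) = sqrt(0.8*0.5) = 0.632456.
sqrt((1-p1)*(1-p2)) = sqrt(0.2*0.5) = 0.316228.
arg = 0.632456 + 0.316228 = 0.948683.
d = 2*arccos(0.948683) = 0.6435

0.6435


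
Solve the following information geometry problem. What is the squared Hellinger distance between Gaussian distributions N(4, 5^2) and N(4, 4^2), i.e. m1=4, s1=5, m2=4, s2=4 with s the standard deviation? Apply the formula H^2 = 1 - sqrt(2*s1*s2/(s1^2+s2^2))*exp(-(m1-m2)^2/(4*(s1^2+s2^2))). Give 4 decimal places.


Squared Hellinger distance for Gaussians:
H^2 = 1 - sqrt(2*s1*s2/(s1^2+s2^2)) * exp(-(m1-m2)^2/(4*(s1^2+s2^2))).
s1^2 = 25, s2^2 = 16, s1^2+s2^2 = 41.
sqrt(2*5*4/(41)) = 0.98773.
(m1-m2)^2 = (0)^2 = 0.
exp(-0/(4*41)) = exp(0.0) = 1.0.
H^2 = 1 - 0.98773*1.0 = 0.0123

0.0123


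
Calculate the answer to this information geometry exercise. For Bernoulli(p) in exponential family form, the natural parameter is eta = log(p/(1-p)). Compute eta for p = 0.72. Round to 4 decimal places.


Natural parameter for Bernoulli: eta = log(p/(1-p)).
p = 0.72, 1-p = 0.28.
p/(1-p) = 2.571429.
eta = log(2.571429) = 0.9445

0.9445


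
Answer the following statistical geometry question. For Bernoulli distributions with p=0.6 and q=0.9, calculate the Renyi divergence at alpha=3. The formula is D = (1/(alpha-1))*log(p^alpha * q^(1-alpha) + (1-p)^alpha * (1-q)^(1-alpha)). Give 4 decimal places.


Renyi divergence of order alpha between Bernoulli distributions:
D = (1/(alpha-1))*log(p^alpha * q^(1-alpha) + (1-p)^alpha * (1-q)^(1-alpha)).
alpha = 3, p = 0.6, q = 0.9.
p^alpha * q^(1-alpha) = 0.6^3 * 0.9^-2 = 0.266667.
(1-p)^alpha * (1-q)^(1-alpha) = 0.4^3 * 0.1^-2 = 6.4.
sum = 0.266667 + 6.4 = 6.666667.
D = (1/2)*log(6.666667) = 0.9486

0.9486


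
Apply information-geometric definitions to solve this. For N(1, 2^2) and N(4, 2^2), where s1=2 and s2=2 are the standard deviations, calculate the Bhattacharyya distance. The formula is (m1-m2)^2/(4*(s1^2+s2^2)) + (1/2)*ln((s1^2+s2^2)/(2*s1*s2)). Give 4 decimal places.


Bhattacharyya distance between two Gaussians:
DB = (m1-m2)^2/(4*(s1^2+s2^2)) + (1/2)*ln((s1^2+s2^2)/(2*s1*s2)).
(m1-m2)^2 = (-3)^2 = 9.
s1^2+s2^2 = 4 + 4 = 8.
term1 = 9/32 = 0.28125.
term2 = 0.5*ln(8/8.0) = 0.0.
DB = 0.28125 + 0.0 = 0.2813

0.2813


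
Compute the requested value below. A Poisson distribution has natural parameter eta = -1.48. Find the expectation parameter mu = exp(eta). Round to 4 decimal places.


Expectation parameter for Poisson exponential family:
mu = exp(eta).
eta = -1.48.
mu = exp(-1.48) = 0.2276

0.2276


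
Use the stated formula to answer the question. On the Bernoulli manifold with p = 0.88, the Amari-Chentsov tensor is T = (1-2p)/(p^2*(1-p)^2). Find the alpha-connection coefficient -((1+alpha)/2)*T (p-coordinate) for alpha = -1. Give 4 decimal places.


Skewness (Amari-Chentsov) tensor: T = (1-2p)/(p^2*(1-p)^2).
p = 0.88, 1-2p = -0.76, p^2 = 0.7744, (1-p)^2 = 0.0144.
T = -0.76/(0.7744 * 0.0144) = -68.153122.
In the p-coordinate, Gamma^(alpha) = Gamma^(0) - (alpha/2)*T with Gamma^(0) = (1/2)*g'(p) = -T/2,
so Gamma^(alpha) = -((1+alpha)/2)*T.
alpha = -1, -(1+alpha)/2 = 0.0.
Gamma = 0.0 * -68.153122 = 0.0000

0.0000
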